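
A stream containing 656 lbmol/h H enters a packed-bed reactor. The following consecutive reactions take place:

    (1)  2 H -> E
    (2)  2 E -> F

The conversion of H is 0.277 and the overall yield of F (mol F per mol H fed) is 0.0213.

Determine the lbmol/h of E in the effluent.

Conversion of H: H consumed = 2ξ₁ = 0.277 × 656 → ξ₁ = 90.86 lbmol/h.
Yield of F: 1ξ₂ / 656 = 0.0213 → ξ₂ = 13.97 lbmol/h.
Outlet amounts (n = n₀ + Σ ν·ξ):
  H: 656 − 2(90.86) = 474.3
  E: 0 + 1(90.86) − 2(13.97) = 62.91
  F: 0 + 1(13.97) = 13.97

62.9 lbmol/h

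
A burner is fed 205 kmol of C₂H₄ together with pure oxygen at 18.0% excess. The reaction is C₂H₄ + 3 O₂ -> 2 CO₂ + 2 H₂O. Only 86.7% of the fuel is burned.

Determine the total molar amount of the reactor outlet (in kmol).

Stoichiometric O₂ = 3 × 205 = 615 kmol; O₂ fed = 615 × 1.180 = 725.7 kmol.
Fuel reacted = 0.867 × 205 → ξ = 177.7 kmol.
Outlet (n = n₀ + ν ξ):
  C₂H₄: 205 − 1(177.7) = 27.27
  O₂: 725.7 − 3(177.7) = 192.5
  CO₂: 0 + 2(177.7) = 355.5
  H₂O: 0 + 2(177.7) = 355.5
Total out = 27.27 + 192.5 + 355.5 + 355.5 = 930.7 kmol.

931 kmol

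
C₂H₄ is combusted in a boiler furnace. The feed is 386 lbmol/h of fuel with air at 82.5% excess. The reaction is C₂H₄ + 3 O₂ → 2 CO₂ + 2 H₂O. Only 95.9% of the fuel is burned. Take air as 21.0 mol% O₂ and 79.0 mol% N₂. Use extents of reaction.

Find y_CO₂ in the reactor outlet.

0.0708

Stoichiometric O₂ = 3 × 386 = 1158 lbmol/h; O₂ fed = 1158 × 1.825 = 2113 lbmol/h.
N₂ fed = 2113 × 79/21 = 7950 lbmol/h.
Fuel reacted = 0.959 × 386 → ξ = 370.2 lbmol/h.
Outlet (n = n₀ + ν ξ):
  C₂H₄: 386 − 1(370.2) = 15.83
  O₂: 2113 − 3(370.2) = 1003
  N₂: 7950 (inert)
  CO₂: 0 + 2(370.2) = 740.3
  H₂O: 0 + 2(370.2) = 740.3
Total out = 10450 lbmol/h; y_CO₂ = 740.3 / 10450 = 0.07085.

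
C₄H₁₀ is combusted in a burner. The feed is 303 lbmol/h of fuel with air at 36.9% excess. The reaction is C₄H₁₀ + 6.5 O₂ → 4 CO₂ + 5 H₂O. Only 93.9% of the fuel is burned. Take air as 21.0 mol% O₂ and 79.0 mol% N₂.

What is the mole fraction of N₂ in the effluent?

0.748

Stoichiometric O₂ = 6.5 × 303 = 1970 lbmol/h; O₂ fed = 1970 × 1.369 = 2696 lbmol/h.
N₂ fed = 2696 × 79/21 = 10140 lbmol/h.
Fuel reacted = 0.939 × 303 → ξ = 284.5 lbmol/h.
Outlet (n = n₀ + ν ξ):
  C₄H₁₀: 303 − 1(284.5) = 18.48
  O₂: 2696 − 6.5(284.5) = 846.9
  N₂: 10140 (inert)
  CO₂: 0 + 4(284.5) = 1138
  H₂O: 0 + 5(284.5) = 1423
Total out = 13570 lbmol/h; y_N₂ = 10140 / 13570 = 0.7475.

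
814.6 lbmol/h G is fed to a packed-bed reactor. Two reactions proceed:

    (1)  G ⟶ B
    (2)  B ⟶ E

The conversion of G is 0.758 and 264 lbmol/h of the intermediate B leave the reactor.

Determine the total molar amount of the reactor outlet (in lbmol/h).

815 lbmol/h

Conversion of G: G consumed = 1ξ₁ = 0.758 × 814.6 → ξ₁ = 617.5 lbmol/h.
B balance: n_B = 0 + 1ξ₁ − 1ξ₂ = 264 → ξ₂ = (1·617.5 − 264)/1 = 353.5 lbmol/h.
Outlet amounts (n = n₀ + Σ ν·ξ):
  G: 814.6 − 1(617.5) = 197.1
  B: 0 + 1(617.5) − 1(353.5) = 264
  E: 0 + 1(353.5) = 353.5
Total out = 197.1 + 264 + 353.5 = 814.6 lbmol/h.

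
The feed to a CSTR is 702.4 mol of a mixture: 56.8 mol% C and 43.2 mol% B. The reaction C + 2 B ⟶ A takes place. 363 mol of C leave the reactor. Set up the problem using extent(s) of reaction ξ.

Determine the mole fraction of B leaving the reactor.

For C: n = n₀ − 1ξ → 363 = 399 − 1ξ, giving ξ = 35.96 mol.
Outlet amounts (n = n₀ + ν ξ):
  C: 399 − 1(35.96) = 363
  B: 303.4 − 2(35.96) = 231.5
  A: 0 + 1(35.96) = 35.96
Total out = 630.5 mol; y_B = 231.5 / 630.5 = 0.3672.

0.367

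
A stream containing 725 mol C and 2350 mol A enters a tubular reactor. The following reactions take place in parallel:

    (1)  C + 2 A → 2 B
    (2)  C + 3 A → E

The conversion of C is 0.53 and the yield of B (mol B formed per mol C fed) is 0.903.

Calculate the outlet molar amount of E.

Yield of B: 2ξ₁ / 725 = 0.903 → ξ₁ = 327.3 mol.
Conversion of C: 1ξ₁ + 1ξ₂ = 0.53 × 725 = 384.2 → ξ₂ = 56.91 mol.
Outlet amounts (n = n₀ + Σ ν·ξ):
  C: 725 − 1(327.3) − 1(56.91) = 340.8
  A: 2350 − 2(327.3) − 3(56.91) = 1525
  B: 0 + 2(327.3) = 654.7
  E: 0 + 1(56.91) = 56.91

56.9 mol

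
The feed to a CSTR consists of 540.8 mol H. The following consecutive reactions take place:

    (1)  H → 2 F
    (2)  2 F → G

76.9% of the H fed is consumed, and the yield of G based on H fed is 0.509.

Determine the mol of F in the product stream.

281 mol

Conversion of H: H consumed = 1ξ₁ = 0.769 × 540.8 → ξ₁ = 415.9 mol.
Yield of G: 1ξ₂ / 540.8 = 0.509 → ξ₂ = 275.3 mol.
Outlet amounts (n = n₀ + Σ ν·ξ):
  H: 540.8 − 1(415.9) = 124.9
  F: 0 + 2(415.9) − 2(275.3) = 281.2
  G: 0 + 1(275.3) = 275.3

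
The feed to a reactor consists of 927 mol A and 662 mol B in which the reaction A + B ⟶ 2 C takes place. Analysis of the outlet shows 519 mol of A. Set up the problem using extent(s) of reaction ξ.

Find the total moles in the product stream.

1590 mol

For A: n = n₀ − 1ξ → 519 = 927 − 1ξ, giving ξ = 408 mol.
Outlet amounts (n = n₀ + ν ξ):
  A: 927 − 1(408) = 519
  B: 662 − 1(408) = 254
  C: 0 + 2(408) = 816
Total out = 519 + 254 + 816 = 1589 mol.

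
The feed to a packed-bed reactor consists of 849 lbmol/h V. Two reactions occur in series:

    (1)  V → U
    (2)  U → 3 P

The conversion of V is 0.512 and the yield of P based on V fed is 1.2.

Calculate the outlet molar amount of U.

95.1 lbmol/h

Conversion of V: V consumed = 1ξ₁ = 0.512 × 849 → ξ₁ = 434.7 lbmol/h.
Yield of P: 3ξ₂ / 849 = 1.2 → ξ₂ = 339.6 lbmol/h.
Outlet amounts (n = n₀ + Σ ν·ξ):
  V: 849 − 1(434.7) = 414.3
  U: 0 + 1(434.7) − 1(339.6) = 95.09
  P: 0 + 3(339.6) = 1019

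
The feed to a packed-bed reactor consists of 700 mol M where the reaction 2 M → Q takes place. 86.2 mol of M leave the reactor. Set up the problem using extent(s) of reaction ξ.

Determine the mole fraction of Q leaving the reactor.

0.781

For M: n = n₀ − 2ξ → 86.2 = 700 − 2ξ, giving ξ = 306.9 mol.
Outlet amounts (n = n₀ + ν ξ):
  M: 700 − 2(306.9) = 86.2
  Q: 0 + 1(306.9) = 306.9
Total out = 393.1 mol; y_Q = 306.9 / 393.1 = 0.7807.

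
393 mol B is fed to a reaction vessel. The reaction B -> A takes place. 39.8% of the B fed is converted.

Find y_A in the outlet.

B reacted = 0.398 × 393 = 156.4 mol; ν_B = −1, so ξ = 156.4/1 = 156.4 mol.
Outlet amounts (n = n₀ + ν ξ):
  B: 393 − 1(156.4) = 236.6
  A: 0 + 1(156.4) = 156.4
Total out = 393 mol; y_A = 156.4 / 393 = 0.398.

0.398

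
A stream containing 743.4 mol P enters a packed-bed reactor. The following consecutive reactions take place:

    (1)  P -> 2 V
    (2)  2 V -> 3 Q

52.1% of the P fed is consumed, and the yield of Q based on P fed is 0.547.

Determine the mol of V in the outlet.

504 mol

Conversion of P: P consumed = 1ξ₁ = 0.521 × 743.4 → ξ₁ = 387.3 mol.
Yield of Q: 3ξ₂ / 743.4 = 0.547 → ξ₂ = 135.5 mol.
Outlet amounts (n = n₀ + Σ ν·ξ):
  P: 743.4 − 1(387.3) = 356.1
  V: 0 + 2(387.3) − 2(135.5) = 503.5
  Q: 0 + 3(135.5) = 406.6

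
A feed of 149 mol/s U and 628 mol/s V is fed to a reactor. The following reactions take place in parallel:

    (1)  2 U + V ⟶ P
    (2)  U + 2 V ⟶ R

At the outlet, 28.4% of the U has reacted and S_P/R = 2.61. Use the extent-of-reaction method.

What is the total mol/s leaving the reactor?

Conversion of U: U consumed = 0.284 × 149 = 42.32 mol/s = 2ξ₁ + 1ξ₂.
Selectivity: 1ξ₁ / (1ξ₂) = 2.61 → ξ₁ = 2.61 ξ₂.
Substitute: (2·2.61 + 1) ξ₂ = 42.32 → ξ₂ = 6.803 mol/s, ξ₁ = 17.76 mol/s.
Outlet amounts (n = n₀ + Σ ν·ξ):
  U: 149 − 2(17.76) − 1(6.803) = 106.7
  V: 628 − 1(17.76) − 2(6.803) = 596.6
  P: 0 + 1(17.76) = 17.76
  R: 0 + 1(6.803) = 6.803
Total out = 106.7 + 596.6 + 17.76 + 6.803 = 727.9 mol/s.

728 mol/s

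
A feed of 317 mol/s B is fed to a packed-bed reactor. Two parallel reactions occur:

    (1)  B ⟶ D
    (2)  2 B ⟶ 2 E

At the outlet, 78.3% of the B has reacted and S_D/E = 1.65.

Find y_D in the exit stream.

Conversion of B: B consumed = 0.783 × 317 = 248.2 mol/s = 1ξ₁ + 2ξ₂.
Selectivity: 1ξ₁ / (2ξ₂) = 1.65 → ξ₁ = 3.3 ξ₂.
Substitute: (1·3.3 + 2) ξ₂ = 248.2 → ξ₂ = 46.83 mol/s, ξ₁ = 154.5 mol/s.
Outlet amounts (n = n₀ + Σ ν·ξ):
  B: 317 − 1(154.5) − 2(46.83) = 68.79
  D: 0 + 1(154.5) = 154.5
  E: 0 + 2(46.83) = 93.66
Total out = 317 mol/s; y_D = 154.5 / 317 = 0.4875.

0.488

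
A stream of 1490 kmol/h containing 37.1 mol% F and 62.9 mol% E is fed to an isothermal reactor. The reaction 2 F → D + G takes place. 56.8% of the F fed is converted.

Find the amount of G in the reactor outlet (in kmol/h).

157 kmol/h

F reacted = 0.568 × 552.8 = 314 kmol/h; ν_F = −2, so ξ = 314/2 = 157 kmol/h.
Outlet amounts (n = n₀ + ν ξ):
  F: 552.8 − 2(157) = 238.8
  D: 0 + 1(157) = 157
  G: 0 + 1(157) = 157
  E: 937.2 (inert)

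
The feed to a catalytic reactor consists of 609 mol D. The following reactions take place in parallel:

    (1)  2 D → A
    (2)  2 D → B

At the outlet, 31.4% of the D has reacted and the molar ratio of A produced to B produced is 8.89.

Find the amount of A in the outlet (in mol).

Conversion of D: D consumed = 0.314 × 609 = 191.2 mol = 2ξ₁ + 2ξ₂.
Selectivity: 1ξ₁ / (1ξ₂) = 8.89 → ξ₁ = 8.89 ξ₂.
Substitute: (2·8.89 + 2) ξ₂ = 191.2 → ξ₂ = 9.668 mol, ξ₁ = 85.95 mol.
Outlet amounts (n = n₀ + Σ ν·ξ):
  D: 609 − 2(85.95) − 2(9.668) = 417.8
  A: 0 + 1(85.95) = 85.95
  B: 0 + 1(9.668) = 9.668

85.9 mol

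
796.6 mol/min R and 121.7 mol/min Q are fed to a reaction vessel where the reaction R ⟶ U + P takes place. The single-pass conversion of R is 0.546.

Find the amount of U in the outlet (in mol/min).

R reacted = 0.546 × 796.6 = 434.9 mol/min; ν_R = −1, so ξ = 434.9/1 = 434.9 mol/min.
Outlet amounts (n = n₀ + ν ξ):
  R: 796.6 − 1(434.9) = 361.7
  U: 0 + 1(434.9) = 434.9
  P: 0 + 1(434.9) = 434.9
  Q: 121.7 (inert)

435 mol/min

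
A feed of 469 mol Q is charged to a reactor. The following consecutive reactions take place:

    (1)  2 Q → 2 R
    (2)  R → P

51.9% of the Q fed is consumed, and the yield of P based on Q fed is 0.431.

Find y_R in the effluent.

0.088

Conversion of Q: Q consumed = 2ξ₁ = 0.519 × 469 → ξ₁ = 121.7 mol.
Yield of P: 1ξ₂ / 469 = 0.431 → ξ₂ = 202.1 mol.
Outlet amounts (n = n₀ + Σ ν·ξ):
  Q: 469 − 2(121.7) = 225.6
  R: 0 + 2(121.7) − 1(202.1) = 41.27
  P: 0 + 1(202.1) = 202.1
Total out = 469 mol; y_R = 41.27 / 469 = 0.088.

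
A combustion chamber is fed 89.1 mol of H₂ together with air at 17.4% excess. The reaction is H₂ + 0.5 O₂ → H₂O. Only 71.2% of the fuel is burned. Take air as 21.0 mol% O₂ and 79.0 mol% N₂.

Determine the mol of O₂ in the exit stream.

20.6 mol

Stoichiometric O₂ = 0.5 × 89.1 = 44.55 mol; O₂ fed = 44.55 × 1.174 = 52.3 mol.
N₂ fed = 52.3 × 79/21 = 196.8 mol.
Fuel reacted = 0.712 × 89.1 → ξ = 63.44 mol.
Outlet (n = n₀ + ν ξ):
  H₂: 89.1 − 1(63.44) = 25.66
  O₂: 52.3 − 0.5(63.44) = 20.58
  N₂: 196.8 (inert)
  H₂O: 0 + 1(63.44) = 63.44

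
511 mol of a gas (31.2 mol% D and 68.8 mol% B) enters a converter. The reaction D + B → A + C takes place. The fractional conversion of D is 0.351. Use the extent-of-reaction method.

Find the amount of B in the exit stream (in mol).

D reacted = 0.351 × 159.4 = 55.96 mol; ν_D = −1, so ξ = 55.96/1 = 55.96 mol.
Outlet amounts (n = n₀ + ν ξ):
  D: 159.4 − 1(55.96) = 103.5
  B: 351.6 − 1(55.96) = 295.6
  A: 0 + 1(55.96) = 55.96
  C: 0 + 1(55.96) = 55.96

296 mol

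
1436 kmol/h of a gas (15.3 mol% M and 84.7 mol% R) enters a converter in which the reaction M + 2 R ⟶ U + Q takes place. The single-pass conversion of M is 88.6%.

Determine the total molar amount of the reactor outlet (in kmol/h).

1240 kmol/h

M reacted = 0.886 × 219.7 = 194.7 kmol/h; ν_M = −1, so ξ = 194.7/1 = 194.7 kmol/h.
Outlet amounts (n = n₀ + ν ξ):
  M: 219.7 − 1(194.7) = 25.05
  R: 1216 − 2(194.7) = 827
  U: 0 + 1(194.7) = 194.7
  Q: 0 + 1(194.7) = 194.7
Total out = 25.05 + 827 + 194.7 + 194.7 = 1241 kmol/h.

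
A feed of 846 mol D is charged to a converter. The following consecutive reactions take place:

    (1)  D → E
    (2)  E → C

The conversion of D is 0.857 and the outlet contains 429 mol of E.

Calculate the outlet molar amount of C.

Conversion of D: D consumed = 1ξ₁ = 0.857 × 846 → ξ₁ = 725 mol.
E balance: n_E = 0 + 1ξ₁ − 1ξ₂ = 429 → ξ₂ = (1·725 − 429)/1 = 296 mol.
Outlet amounts (n = n₀ + Σ ν·ξ):
  D: 846 − 1(725) = 121
  E: 0 + 1(725) − 1(296) = 429
  C: 0 + 1(296) = 296

296 mol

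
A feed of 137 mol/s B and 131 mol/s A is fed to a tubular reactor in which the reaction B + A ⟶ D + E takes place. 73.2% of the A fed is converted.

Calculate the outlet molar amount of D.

A reacted = 0.732 × 131 = 95.89 mol/s; ν_A = −1, so ξ = 95.89/1 = 95.89 mol/s.
Outlet amounts (n = n₀ + ν ξ):
  B: 137 − 1(95.89) = 41.11
  A: 131 − 1(95.89) = 35.11
  D: 0 + 1(95.89) = 95.89
  E: 0 + 1(95.89) = 95.89

95.9 mol/s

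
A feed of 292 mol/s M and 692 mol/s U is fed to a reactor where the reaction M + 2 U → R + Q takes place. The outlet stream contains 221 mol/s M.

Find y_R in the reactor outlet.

For M: n = n₀ − 1ξ → 221 = 292 − 1ξ, giving ξ = 71 mol/s.
Outlet amounts (n = n₀ + ν ξ):
  M: 292 − 1(71) = 221
  U: 692 − 2(71) = 550
  R: 0 + 1(71) = 71
  Q: 0 + 1(71) = 71
Total out = 913 mol/s; y_R = 71 / 913 = 0.07777.

0.0778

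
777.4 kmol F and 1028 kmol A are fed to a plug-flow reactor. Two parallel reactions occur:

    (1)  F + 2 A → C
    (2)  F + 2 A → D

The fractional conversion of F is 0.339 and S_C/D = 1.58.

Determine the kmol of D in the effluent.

Conversion of F: F consumed = 0.339 × 777.4 = 263.5 kmol = 1ξ₁ + 1ξ₂.
Selectivity: 1ξ₁ / (1ξ₂) = 1.58 → ξ₁ = 1.58 ξ₂.
Substitute: (1·1.58 + 1) ξ₂ = 263.5 → ξ₂ = 102.1 kmol, ξ₁ = 161.4 kmol.
Outlet amounts (n = n₀ + Σ ν·ξ):
  F: 777.4 − 1(161.4) − 1(102.1) = 513.9
  A: 1028 − 2(161.4) − 2(102.1) = 500.9
  C: 0 + 1(161.4) = 161.4
  D: 0 + 1(102.1) = 102.1

102 kmol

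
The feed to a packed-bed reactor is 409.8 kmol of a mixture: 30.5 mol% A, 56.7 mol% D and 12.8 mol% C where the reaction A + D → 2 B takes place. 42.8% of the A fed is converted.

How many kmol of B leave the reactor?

107 kmol

A reacted = 0.428 × 125 = 53.5 kmol; ν_A = −1, so ξ = 53.5/1 = 53.5 kmol.
Outlet amounts (n = n₀ + ν ξ):
  A: 125 − 1(53.5) = 71.49
  D: 232.4 − 1(53.5) = 178.9
  B: 0 + 2(53.5) = 107
  C: 52.45 (inert)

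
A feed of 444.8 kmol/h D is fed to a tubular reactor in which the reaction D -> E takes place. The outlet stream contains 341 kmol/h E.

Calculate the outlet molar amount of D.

For E: n = n₀ + 1ξ → 341 = 0 + 1ξ, giving ξ = 341 kmol/h.
Outlet amounts (n = n₀ + ν ξ):
  D: 444.8 − 1(341) = 103.8
  E: 0 + 1(341) = 341

104 kmol/h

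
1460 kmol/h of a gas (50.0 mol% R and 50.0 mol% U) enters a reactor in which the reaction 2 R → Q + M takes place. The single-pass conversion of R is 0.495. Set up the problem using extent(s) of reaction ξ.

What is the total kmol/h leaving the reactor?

R reacted = 0.495 × 730 = 361.4 kmol/h; ν_R = −2, so ξ = 361.4/2 = 180.7 kmol/h.
Outlet amounts (n = n₀ + ν ξ):
  R: 730 − 2(180.7) = 368.6
  Q: 0 + 1(180.7) = 180.7
  M: 0 + 1(180.7) = 180.7
  U: 730 (inert)
Total out = 368.6 + 180.7 + 180.7 + 730 = 1460 kmol/h.

1460 kmol/h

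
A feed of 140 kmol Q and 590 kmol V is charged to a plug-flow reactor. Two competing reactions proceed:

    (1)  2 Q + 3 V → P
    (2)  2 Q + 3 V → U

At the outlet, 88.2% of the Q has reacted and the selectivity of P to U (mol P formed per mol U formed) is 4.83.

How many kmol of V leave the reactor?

Conversion of Q: Q consumed = 0.882 × 140 = 123.5 kmol = 2ξ₁ + 2ξ₂.
Selectivity: 1ξ₁ / (1ξ₂) = 4.83 → ξ₁ = 4.83 ξ₂.
Substitute: (2·4.83 + 2) ξ₂ = 123.5 → ξ₂ = 10.59 kmol, ξ₁ = 51.15 kmol.
Outlet amounts (n = n₀ + Σ ν·ξ):
  Q: 140 − 2(51.15) − 2(10.59) = 16.52
  V: 590 − 3(51.15) − 3(10.59) = 404.8
  P: 0 + 1(51.15) = 51.15
  U: 0 + 1(10.59) = 10.59

405 kmol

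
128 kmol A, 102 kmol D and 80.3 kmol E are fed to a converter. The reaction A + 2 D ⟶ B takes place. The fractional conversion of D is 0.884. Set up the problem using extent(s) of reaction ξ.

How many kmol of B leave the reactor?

45.1 kmol

D reacted = 0.884 × 102 = 90.17 kmol; ν_D = −2, so ξ = 90.17/2 = 45.08 kmol.
Outlet amounts (n = n₀ + ν ξ):
  A: 128 − 1(45.08) = 82.92
  D: 102 − 2(45.08) = 11.83
  B: 0 + 1(45.08) = 45.08
  E: 80.3 (inert)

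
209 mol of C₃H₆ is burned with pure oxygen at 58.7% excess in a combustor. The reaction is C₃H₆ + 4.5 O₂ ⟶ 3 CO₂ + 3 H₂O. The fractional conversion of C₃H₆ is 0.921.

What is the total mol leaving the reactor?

1800 mol

Stoichiometric O₂ = 4.5 × 209 = 940.5 mol; O₂ fed = 940.5 × 1.587 = 1493 mol.
Fuel reacted = 0.921 × 209 → ξ = 192.5 mol.
Outlet (n = n₀ + ν ξ):
  C₃H₆: 209 − 1(192.5) = 16.51
  O₂: 1493 − 4.5(192.5) = 626.4
  CO₂: 0 + 3(192.5) = 577.5
  H₂O: 0 + 3(192.5) = 577.5
Total out = 16.51 + 626.4 + 577.5 + 577.5 = 1798 mol.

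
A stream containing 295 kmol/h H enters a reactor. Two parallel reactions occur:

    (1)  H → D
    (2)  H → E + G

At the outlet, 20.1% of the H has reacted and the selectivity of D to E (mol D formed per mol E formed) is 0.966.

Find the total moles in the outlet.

325 kmol/h

Conversion of H: H consumed = 0.201 × 295 = 59.3 kmol/h = 1ξ₁ + 1ξ₂.
Selectivity: 1ξ₁ / (1ξ₂) = 0.966 → ξ₁ = 0.966 ξ₂.
Substitute: (1·0.966 + 1) ξ₂ = 59.3 → ξ₂ = 30.16 kmol/h, ξ₁ = 29.13 kmol/h.
Outlet amounts (n = n₀ + Σ ν·ξ):
  H: 295 − 1(29.13) − 1(30.16) = 235.7
  D: 0 + 1(29.13) = 29.13
  E: 0 + 1(30.16) = 30.16
  G: 0 + 1(30.16) = 30.16
Total out = 235.7 + 29.13 + 30.16 + 30.16 = 325.2 kmol/h.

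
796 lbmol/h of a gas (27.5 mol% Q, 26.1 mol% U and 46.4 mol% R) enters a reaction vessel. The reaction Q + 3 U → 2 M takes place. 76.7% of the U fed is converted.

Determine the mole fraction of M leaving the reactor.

U reacted = 0.767 × 207.8 = 159.3 lbmol/h; ν_U = −3, so ξ = 159.3/3 = 53.12 lbmol/h.
Outlet amounts (n = n₀ + ν ξ):
  Q: 218.9 − 1(53.12) = 165.8
  U: 207.8 − 3(53.12) = 48.41
  M: 0 + 2(53.12) = 106.2
  R: 369.3 (inert)
Total out = 689.8 lbmol/h; y_M = 106.2 / 689.8 = 0.154.

0.154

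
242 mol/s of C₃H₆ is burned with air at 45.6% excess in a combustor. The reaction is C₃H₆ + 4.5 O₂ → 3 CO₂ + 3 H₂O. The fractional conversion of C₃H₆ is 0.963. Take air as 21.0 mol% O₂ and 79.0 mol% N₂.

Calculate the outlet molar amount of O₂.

Stoichiometric O₂ = 4.5 × 242 = 1089 mol/s; O₂ fed = 1089 × 1.456 = 1586 mol/s.
N₂ fed = 1586 × 79/21 = 5965 mol/s.
Fuel reacted = 0.963 × 242 → ξ = 233 mol/s.
Outlet (n = n₀ + ν ξ):
  C₃H₆: 242 − 1(233) = 8.954
  O₂: 1586 − 4.5(233) = 536.9
  N₂: 5965 (inert)
  CO₂: 0 + 3(233) = 699.1
  H₂O: 0 + 3(233) = 699.1

537 mol/s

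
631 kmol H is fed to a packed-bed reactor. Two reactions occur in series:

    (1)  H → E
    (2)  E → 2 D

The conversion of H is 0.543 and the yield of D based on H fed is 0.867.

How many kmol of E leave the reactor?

69.1 kmol

Conversion of H: H consumed = 1ξ₁ = 0.543 × 631 → ξ₁ = 342.6 kmol.
Yield of D: 2ξ₂ / 631 = 0.867 → ξ₂ = 273.5 kmol.
Outlet amounts (n = n₀ + Σ ν·ξ):
  H: 631 − 1(342.6) = 288.4
  E: 0 + 1(342.6) − 1(273.5) = 69.09
  D: 0 + 2(273.5) = 547.1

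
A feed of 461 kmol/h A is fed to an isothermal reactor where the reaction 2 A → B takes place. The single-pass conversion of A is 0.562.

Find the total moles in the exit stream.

A reacted = 0.562 × 461 = 259.1 kmol/h; ν_A = −2, so ξ = 259.1/2 = 129.5 kmol/h.
Outlet amounts (n = n₀ + ν ξ):
  A: 461 − 2(129.5) = 201.9
  B: 0 + 1(129.5) = 129.5
Total out = 201.9 + 129.5 = 331.5 kmol/h.

331 kmol/h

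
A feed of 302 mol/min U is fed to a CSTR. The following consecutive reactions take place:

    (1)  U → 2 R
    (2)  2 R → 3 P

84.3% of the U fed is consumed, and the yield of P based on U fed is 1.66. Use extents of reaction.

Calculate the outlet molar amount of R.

175 mol/min

Conversion of U: U consumed = 1ξ₁ = 0.843 × 302 → ξ₁ = 254.6 mol/min.
Yield of P: 3ξ₂ / 302 = 1.66 → ξ₂ = 167.1 mol/min.
Outlet amounts (n = n₀ + Σ ν·ξ):
  U: 302 − 1(254.6) = 47.41
  R: 0 + 2(254.6) − 2(167.1) = 175
  P: 0 + 3(167.1) = 501.3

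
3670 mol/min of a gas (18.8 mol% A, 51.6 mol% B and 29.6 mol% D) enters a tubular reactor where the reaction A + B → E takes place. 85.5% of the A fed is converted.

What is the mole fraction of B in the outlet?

0.423

A reacted = 0.855 × 690 = 589.9 mol/min; ν_A = −1, so ξ = 589.9/1 = 589.9 mol/min.
Outlet amounts (n = n₀ + ν ξ):
  A: 690 − 1(589.9) = 100
  B: 1894 − 1(589.9) = 1304
  E: 0 + 1(589.9) = 589.9
  D: 1086 (inert)
Total out = 3080 mol/min; y_B = 1304 / 3080 = 0.4233.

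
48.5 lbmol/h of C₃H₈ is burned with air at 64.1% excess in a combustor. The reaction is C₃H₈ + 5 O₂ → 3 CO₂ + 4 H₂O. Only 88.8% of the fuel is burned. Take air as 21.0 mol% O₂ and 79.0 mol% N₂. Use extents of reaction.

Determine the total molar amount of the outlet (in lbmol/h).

1990 lbmol/h

Stoichiometric O₂ = 5 × 48.5 = 242.5 lbmol/h; O₂ fed = 242.5 × 1.641 = 397.9 lbmol/h.
N₂ fed = 397.9 × 79/21 = 1497 lbmol/h.
Fuel reacted = 0.888 × 48.5 → ξ = 43.07 lbmol/h.
Outlet (n = n₀ + ν ξ):
  C₃H₈: 48.5 − 1(43.07) = 5.432
  O₂: 397.9 − 5(43.07) = 182.6
  N₂: 1497 (inert)
  CO₂: 0 + 3(43.07) = 129.2
  H₂O: 0 + 4(43.07) = 172.3
Total out = 5.432 + 182.6 + 1497 + 129.2 + 172.3 = 1987 lbmol/h.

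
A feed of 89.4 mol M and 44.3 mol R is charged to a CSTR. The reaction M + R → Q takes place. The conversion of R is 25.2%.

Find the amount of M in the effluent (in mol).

78.2 mol

R reacted = 0.252 × 44.3 = 11.16 mol; ν_R = −1, so ξ = 11.16/1 = 11.16 mol.
Outlet amounts (n = n₀ + ν ξ):
  M: 89.4 − 1(11.16) = 78.24
  R: 44.3 − 1(11.16) = 33.14
  Q: 0 + 1(11.16) = 11.16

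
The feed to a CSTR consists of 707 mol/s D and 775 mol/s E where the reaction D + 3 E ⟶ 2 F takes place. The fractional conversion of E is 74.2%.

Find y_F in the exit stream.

E reacted = 0.742 × 775 = 575 mol/s; ν_E = −3, so ξ = 575/3 = 191.7 mol/s.
Outlet amounts (n = n₀ + ν ξ):
  D: 707 − 1(191.7) = 515.3
  E: 775 − 3(191.7) = 200
  F: 0 + 2(191.7) = 383.4
Total out = 1099 mol/s; y_F = 383.4 / 1099 = 0.3489.

0.349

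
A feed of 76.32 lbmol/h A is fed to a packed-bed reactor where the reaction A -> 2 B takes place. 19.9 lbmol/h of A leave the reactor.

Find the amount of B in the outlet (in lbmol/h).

For A: n = n₀ − 1ξ → 19.9 = 76.32 − 1ξ, giving ξ = 56.42 lbmol/h.
Outlet amounts (n = n₀ + ν ξ):
  A: 76.32 − 1(56.42) = 19.9
  B: 0 + 2(56.42) = 112.8

113 lbmol/h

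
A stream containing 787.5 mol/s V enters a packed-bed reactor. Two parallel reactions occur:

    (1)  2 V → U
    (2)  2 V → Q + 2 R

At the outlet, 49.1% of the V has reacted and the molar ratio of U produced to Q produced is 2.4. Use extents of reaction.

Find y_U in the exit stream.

0.193

Conversion of V: V consumed = 0.491 × 787.5 = 386.7 mol/s = 2ξ₁ + 2ξ₂.
Selectivity: 1ξ₁ / (1ξ₂) = 2.4 → ξ₁ = 2.4 ξ₂.
Substitute: (2·2.4 + 2) ξ₂ = 386.7 → ξ₂ = 56.86 mol/s, ξ₁ = 136.5 mol/s.
Outlet amounts (n = n₀ + Σ ν·ξ):
  V: 787.5 − 2(136.5) − 2(56.86) = 400.8
  U: 0 + 1(136.5) = 136.5
  Q: 0 + 1(56.86) = 56.86
  R: 0 + 2(56.86) = 113.7
Total out = 707.9 mol/s; y_U = 136.5 / 707.9 = 0.1928.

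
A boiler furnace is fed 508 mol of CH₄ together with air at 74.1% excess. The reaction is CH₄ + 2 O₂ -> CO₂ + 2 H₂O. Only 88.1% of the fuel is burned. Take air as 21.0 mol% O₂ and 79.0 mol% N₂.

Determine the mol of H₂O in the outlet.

895 mol

Stoichiometric O₂ = 2 × 508 = 1016 mol; O₂ fed = 1016 × 1.741 = 1769 mol.
N₂ fed = 1769 × 79/21 = 6654 mol.
Fuel reacted = 0.881 × 508 → ξ = 447.5 mol.
Outlet (n = n₀ + ν ξ):
  CH₄: 508 − 1(447.5) = 60.45
  O₂: 1769 − 2(447.5) = 873.8
  N₂: 6654 (inert)
  CO₂: 0 + 1(447.5) = 447.5
  H₂O: 0 + 2(447.5) = 895.1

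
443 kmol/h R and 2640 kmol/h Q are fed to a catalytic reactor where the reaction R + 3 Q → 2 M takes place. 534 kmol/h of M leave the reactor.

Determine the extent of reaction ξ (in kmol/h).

For M: n = n₀ + 2ξ → 534 = 0 + 2ξ, giving ξ = 267 kmol/h.
Outlet amounts (n = n₀ + ν ξ):
  R: 443 − 1(267) = 176
  Q: 2640 − 3(267) = 1839
  M: 0 + 2(267) = 534

ξ = 267 kmol/h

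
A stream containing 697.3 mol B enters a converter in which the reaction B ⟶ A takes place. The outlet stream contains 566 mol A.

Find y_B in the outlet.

For A: n = n₀ + 1ξ → 566 = 0 + 1ξ, giving ξ = 566 mol.
Outlet amounts (n = n₀ + ν ξ):
  B: 697.3 − 1(566) = 131.3
  A: 0 + 1(566) = 566
Total out = 697.3 mol; y_B = 131.3 / 697.3 = 0.1883.

0.188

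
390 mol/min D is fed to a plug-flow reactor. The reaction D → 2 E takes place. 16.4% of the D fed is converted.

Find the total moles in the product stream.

D reacted = 0.164 × 390 = 63.96 mol/min; ν_D = −1, so ξ = 63.96/1 = 63.96 mol/min.
Outlet amounts (n = n₀ + ν ξ):
  D: 390 − 1(63.96) = 326
  E: 0 + 2(63.96) = 127.9
Total out = 326 + 127.9 = 454 mol/min.

454 mol/min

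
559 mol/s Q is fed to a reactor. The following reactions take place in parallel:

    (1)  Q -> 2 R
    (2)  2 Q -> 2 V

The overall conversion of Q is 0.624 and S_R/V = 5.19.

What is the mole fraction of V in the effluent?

0.12

Conversion of Q: Q consumed = 0.624 × 559 = 348.8 mol/s = 1ξ₁ + 2ξ₂.
Selectivity: 2ξ₁ / (2ξ₂) = 5.19 → ξ₁ = 5.19 ξ₂.
Substitute: (1·5.19 + 2) ξ₂ = 348.8 → ξ₂ = 48.51 mol/s, ξ₁ = 251.8 mol/s.
Outlet amounts (n = n₀ + Σ ν·ξ):
  Q: 559 − 1(251.8) − 2(48.51) = 210.2
  R: 0 + 2(251.8) = 503.6
  V: 0 + 2(48.51) = 97.03
Total out = 810.8 mol/s; y_V = 97.03 / 810.8 = 0.1197.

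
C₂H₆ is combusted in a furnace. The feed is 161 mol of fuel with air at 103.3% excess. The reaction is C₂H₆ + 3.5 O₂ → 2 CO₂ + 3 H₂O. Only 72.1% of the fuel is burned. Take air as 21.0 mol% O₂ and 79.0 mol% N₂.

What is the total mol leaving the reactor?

5670 mol

Stoichiometric O₂ = 3.5 × 161 = 563.5 mol; O₂ fed = 563.5 × 2.033 = 1146 mol.
N₂ fed = 1146 × 79/21 = 4310 mol.
Fuel reacted = 0.721 × 161 → ξ = 116.1 mol.
Outlet (n = n₀ + ν ξ):
  C₂H₆: 161 − 1(116.1) = 44.92
  O₂: 1146 − 3.5(116.1) = 739.3
  N₂: 4310 (inert)
  CO₂: 0 + 2(116.1) = 232.2
  H₂O: 0 + 3(116.1) = 348.2
Total out = 44.92 + 739.3 + 4310 + 232.2 + 348.2 = 5674 mol.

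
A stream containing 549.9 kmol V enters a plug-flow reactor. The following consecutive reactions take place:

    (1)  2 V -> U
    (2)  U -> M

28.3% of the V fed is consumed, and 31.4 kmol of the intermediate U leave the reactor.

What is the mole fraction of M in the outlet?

0.0983

Conversion of V: V consumed = 2ξ₁ = 0.283 × 549.9 → ξ₁ = 77.81 kmol.
U balance: n_U = 0 + 1ξ₁ − 1ξ₂ = 31.4 → ξ₂ = (1·77.81 − 31.4)/1 = 46.41 kmol.
Outlet amounts (n = n₀ + Σ ν·ξ):
  V: 549.9 − 2(77.81) = 394.3
  U: 0 + 1(77.81) − 1(46.41) = 31.4
  M: 0 + 1(46.41) = 46.41
Total out = 472.1 kmol; y_M = 46.41 / 472.1 = 0.09831.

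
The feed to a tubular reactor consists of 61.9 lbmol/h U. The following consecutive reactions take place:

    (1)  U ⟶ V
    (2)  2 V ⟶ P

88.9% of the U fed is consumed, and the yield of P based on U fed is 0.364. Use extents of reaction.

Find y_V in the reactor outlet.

0.253

Conversion of U: U consumed = 1ξ₁ = 0.889 × 61.9 → ξ₁ = 55.03 lbmol/h.
Yield of P: 1ξ₂ / 61.9 = 0.364 → ξ₂ = 22.53 lbmol/h.
Outlet amounts (n = n₀ + Σ ν·ξ):
  U: 61.9 − 1(55.03) = 6.871
  V: 0 + 1(55.03) − 2(22.53) = 9.966
  P: 0 + 1(22.53) = 22.53
Total out = 39.37 lbmol/h; y_V = 9.966 / 39.37 = 0.2531.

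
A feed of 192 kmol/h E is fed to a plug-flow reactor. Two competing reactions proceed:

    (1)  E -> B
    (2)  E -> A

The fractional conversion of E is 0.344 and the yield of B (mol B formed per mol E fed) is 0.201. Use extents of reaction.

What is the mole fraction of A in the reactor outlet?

Yield of B: 1ξ₁ / 192 = 0.201 → ξ₁ = 38.59 kmol/h.
Conversion of E: 1ξ₁ + 1ξ₂ = 0.344 × 192 = 66.05 → ξ₂ = 27.46 kmol/h.
Outlet amounts (n = n₀ + Σ ν·ξ):
  E: 192 − 1(38.59) − 1(27.46) = 126
  B: 0 + 1(38.59) = 38.59
  A: 0 + 1(27.46) = 27.46
Total out = 192 kmol/h; y_A = 27.46 / 192 = 0.143.

0.143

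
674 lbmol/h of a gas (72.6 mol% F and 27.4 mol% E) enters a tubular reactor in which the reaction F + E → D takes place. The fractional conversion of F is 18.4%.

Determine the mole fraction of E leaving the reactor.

0.162

F reacted = 0.184 × 489.3 = 90.04 lbmol/h; ν_F = −1, so ξ = 90.04/1 = 90.04 lbmol/h.
Outlet amounts (n = n₀ + ν ξ):
  F: 489.3 − 1(90.04) = 399.3
  E: 184.7 − 1(90.04) = 94.64
  D: 0 + 1(90.04) = 90.04
Total out = 584 lbmol/h; y_E = 94.64 / 584 = 0.1621.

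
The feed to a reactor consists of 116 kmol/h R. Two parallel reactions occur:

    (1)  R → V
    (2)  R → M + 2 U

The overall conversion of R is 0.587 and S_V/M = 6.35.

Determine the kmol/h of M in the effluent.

Conversion of R: R consumed = 0.587 × 116 = 68.09 kmol/h = 1ξ₁ + 1ξ₂.
Selectivity: 1ξ₁ / (1ξ₂) = 6.35 → ξ₁ = 6.35 ξ₂.
Substitute: (1·6.35 + 1) ξ₂ = 68.09 → ξ₂ = 9.264 kmol/h, ξ₁ = 58.83 kmol/h.
Outlet amounts (n = n₀ + Σ ν·ξ):
  R: 116 − 1(58.83) − 1(9.264) = 47.91
  V: 0 + 1(58.83) = 58.83
  M: 0 + 1(9.264) = 9.264
  U: 0 + 2(9.264) = 18.53

9.26 kmol/h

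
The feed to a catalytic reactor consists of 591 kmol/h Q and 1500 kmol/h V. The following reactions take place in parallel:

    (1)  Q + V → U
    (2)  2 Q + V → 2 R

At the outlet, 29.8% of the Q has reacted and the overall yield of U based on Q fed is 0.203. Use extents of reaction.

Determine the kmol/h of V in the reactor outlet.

Yield of U: 1ξ₁ / 591 = 0.203 → ξ₁ = 120 kmol/h.
Conversion of Q: 1ξ₁ + 2ξ₂ = 0.298 × 591 = 176.1 → ξ₂ = 28.07 kmol/h.
Outlet amounts (n = n₀ + Σ ν·ξ):
  Q: 591 − 1(120) − 2(28.07) = 414.9
  V: 1500 − 1(120) − 1(28.07) = 1352
  U: 0 + 1(120) = 120
  R: 0 + 2(28.07) = 56.14

1350 kmol/h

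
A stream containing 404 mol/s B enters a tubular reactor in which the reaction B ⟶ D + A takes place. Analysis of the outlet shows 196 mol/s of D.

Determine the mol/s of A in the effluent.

For D: n = n₀ + 1ξ → 196 = 0 + 1ξ, giving ξ = 196 mol/s.
Outlet amounts (n = n₀ + ν ξ):
  B: 404 − 1(196) = 208
  D: 0 + 1(196) = 196
  A: 0 + 1(196) = 196

196 mol/s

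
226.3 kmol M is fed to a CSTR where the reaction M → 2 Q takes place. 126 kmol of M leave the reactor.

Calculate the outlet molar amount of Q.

201 kmol

For M: n = n₀ − 1ξ → 126 = 226.3 − 1ξ, giving ξ = 100.3 kmol.
Outlet amounts (n = n₀ + ν ξ):
  M: 226.3 − 1(100.3) = 126
  Q: 0 + 2(100.3) = 200.6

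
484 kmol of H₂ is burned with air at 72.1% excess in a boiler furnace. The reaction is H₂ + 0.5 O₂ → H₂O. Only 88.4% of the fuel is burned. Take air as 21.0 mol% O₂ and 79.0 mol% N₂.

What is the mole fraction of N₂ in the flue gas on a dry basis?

Stoichiometric O₂ = 0.5 × 484 = 242 kmol; O₂ fed = 242 × 1.721 = 416.5 kmol.
N₂ fed = 416.5 × 79/21 = 1567 kmol.
Fuel reacted = 0.884 × 484 → ξ = 427.9 kmol.
Outlet (n = n₀ + ν ξ):
  H₂: 484 − 1(427.9) = 56.14
  O₂: 416.5 − 0.5(427.9) = 202.6
  N₂: 1567 (inert)
  H₂O: 0 + 1(427.9) = 427.9
Dry total = 1825 kmol; y_N₂ (dry) = 1567 / 1825 = 0.8583.

0.858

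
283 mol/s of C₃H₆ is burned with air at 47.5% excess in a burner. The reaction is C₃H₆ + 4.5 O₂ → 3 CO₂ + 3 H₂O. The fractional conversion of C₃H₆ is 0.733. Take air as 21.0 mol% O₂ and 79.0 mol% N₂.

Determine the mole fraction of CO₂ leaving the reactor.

0.0667

Stoichiometric O₂ = 4.5 × 283 = 1274 mol/s; O₂ fed = 1274 × 1.475 = 1878 mol/s.
N₂ fed = 1878 × 79/21 = 7066 mol/s.
Fuel reacted = 0.733 × 283 → ξ = 207.4 mol/s.
Outlet (n = n₀ + ν ξ):
  C₃H₆: 283 − 1(207.4) = 75.56
  O₂: 1878 − 4.5(207.4) = 944.9
  N₂: 7066 (inert)
  CO₂: 0 + 3(207.4) = 622.3
  H₂O: 0 + 3(207.4) = 622.3
Total out = 9332 mol/s; y_CO₂ = 622.3 / 9332 = 0.06669.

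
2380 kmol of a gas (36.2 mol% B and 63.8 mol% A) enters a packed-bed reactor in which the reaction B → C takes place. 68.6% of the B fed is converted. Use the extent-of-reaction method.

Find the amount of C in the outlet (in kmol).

B reacted = 0.686 × 861.6 = 591 kmol; ν_B = −1, so ξ = 591/1 = 591 kmol.
Outlet amounts (n = n₀ + ν ξ):
  B: 861.6 − 1(591) = 270.5
  C: 0 + 1(591) = 591
  A: 1518 (inert)

591 kmol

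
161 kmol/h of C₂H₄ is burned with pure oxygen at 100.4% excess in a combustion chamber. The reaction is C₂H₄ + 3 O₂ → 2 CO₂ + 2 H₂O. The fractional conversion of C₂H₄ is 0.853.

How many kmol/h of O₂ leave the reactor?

556 kmol/h

Stoichiometric O₂ = 3 × 161 = 483 kmol/h; O₂ fed = 483 × 2.004 = 967.9 kmol/h.
Fuel reacted = 0.853 × 161 → ξ = 137.3 kmol/h.
Outlet (n = n₀ + ν ξ):
  C₂H₄: 161 − 1(137.3) = 23.67
  O₂: 967.9 − 3(137.3) = 555.9
  CO₂: 0 + 2(137.3) = 274.7
  H₂O: 0 + 2(137.3) = 274.7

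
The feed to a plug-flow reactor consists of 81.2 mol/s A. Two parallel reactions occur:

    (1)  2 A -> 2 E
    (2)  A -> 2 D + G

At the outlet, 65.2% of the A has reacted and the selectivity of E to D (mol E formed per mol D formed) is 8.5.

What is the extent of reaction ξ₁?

Conversion of A: A consumed = 0.652 × 81.2 = 52.94 mol/s = 2ξ₁ + 1ξ₂.
Selectivity: 2ξ₁ / (2ξ₂) = 8.5 → ξ₁ = 8.5 ξ₂.
Substitute: (2·8.5 + 1) ξ₂ = 52.94 → ξ₂ = 2.941 mol/s, ξ₁ = 25 mol/s.
Outlet amounts (n = n₀ + Σ ν·ξ):
  A: 81.2 − 2(25) − 1(2.941) = 28.26
  E: 0 + 2(25) = 50
  D: 0 + 2(2.941) = 5.882
  G: 0 + 1(2.941) = 2.941

ξ₁ = 25 mol/s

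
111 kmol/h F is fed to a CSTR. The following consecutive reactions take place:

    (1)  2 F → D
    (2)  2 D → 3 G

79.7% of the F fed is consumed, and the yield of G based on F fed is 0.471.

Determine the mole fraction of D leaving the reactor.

Conversion of F: F consumed = 2ξ₁ = 0.797 × 111 → ξ₁ = 44.23 kmol/h.
Yield of G: 3ξ₂ / 111 = 0.471 → ξ₂ = 17.43 kmol/h.
Outlet amounts (n = n₀ + Σ ν·ξ):
  F: 111 − 2(44.23) = 22.53
  D: 0 + 1(44.23) − 2(17.43) = 9.38
  G: 0 + 3(17.43) = 52.28
Total out = 84.19 kmol/h; y_D = 9.38 / 84.19 = 0.1114.

0.111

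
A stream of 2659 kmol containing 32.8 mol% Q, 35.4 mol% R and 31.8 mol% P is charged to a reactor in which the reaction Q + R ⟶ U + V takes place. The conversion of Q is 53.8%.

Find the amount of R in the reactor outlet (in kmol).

472 kmol

Q reacted = 0.538 × 872.2 = 469.2 kmol; ν_Q = −1, so ξ = 469.2/1 = 469.2 kmol.
Outlet amounts (n = n₀ + ν ξ):
  Q: 872.2 − 1(469.2) = 402.9
  R: 941.3 − 1(469.2) = 472.1
  U: 0 + 1(469.2) = 469.2
  V: 0 + 1(469.2) = 469.2
  P: 845.6 (inert)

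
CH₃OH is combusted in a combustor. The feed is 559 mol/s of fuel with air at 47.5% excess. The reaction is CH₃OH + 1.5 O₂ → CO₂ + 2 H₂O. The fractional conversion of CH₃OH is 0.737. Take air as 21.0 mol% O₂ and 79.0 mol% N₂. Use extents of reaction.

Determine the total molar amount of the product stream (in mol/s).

6650 mol/s

Stoichiometric O₂ = 1.5 × 559 = 838.5 mol/s; O₂ fed = 838.5 × 1.475 = 1237 mol/s.
N₂ fed = 1237 × 79/21 = 4653 mol/s.
Fuel reacted = 0.737 × 559 → ξ = 412 mol/s.
Outlet (n = n₀ + ν ξ):
  CH₃OH: 559 − 1(412) = 147
  O₂: 1237 − 1.5(412) = 618.8
  N₂: 4653 (inert)
  CO₂: 0 + 1(412) = 412
  H₂O: 0 + 2(412) = 824
Total out = 147 + 618.8 + 4653 + 412 + 824 = 6654 mol/s.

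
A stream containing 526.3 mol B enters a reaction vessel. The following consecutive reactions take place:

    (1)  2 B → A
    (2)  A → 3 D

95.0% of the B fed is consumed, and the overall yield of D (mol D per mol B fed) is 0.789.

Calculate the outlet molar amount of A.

Conversion of B: B consumed = 2ξ₁ = 0.95 × 526.3 → ξ₁ = 250 mol.
Yield of D: 3ξ₂ / 526.3 = 0.789 → ξ₂ = 138.4 mol.
Outlet amounts (n = n₀ + Σ ν·ξ):
  B: 526.3 − 2(250) = 26.31
  A: 0 + 1(250) − 1(138.4) = 111.6
  D: 0 + 3(138.4) = 415.3

112 mol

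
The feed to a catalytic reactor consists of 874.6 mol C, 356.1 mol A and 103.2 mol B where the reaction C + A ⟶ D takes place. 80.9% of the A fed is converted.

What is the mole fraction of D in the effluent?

A reacted = 0.809 × 356.1 = 288.1 mol; ν_A = −1, so ξ = 288.1/1 = 288.1 mol.
Outlet amounts (n = n₀ + ν ξ):
  C: 874.6 − 1(288.1) = 586.5
  A: 356.1 − 1(288.1) = 68.02
  D: 0 + 1(288.1) = 288.1
  B: 103.2 (inert)
Total out = 1046 mol; y_D = 288.1 / 1046 = 0.2755.

0.275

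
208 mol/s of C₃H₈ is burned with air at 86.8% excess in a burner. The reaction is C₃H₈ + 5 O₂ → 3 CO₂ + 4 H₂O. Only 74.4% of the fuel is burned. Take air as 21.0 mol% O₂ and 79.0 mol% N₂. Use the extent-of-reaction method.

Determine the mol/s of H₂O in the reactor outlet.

Stoichiometric O₂ = 5 × 208 = 1040 mol/s; O₂ fed = 1040 × 1.868 = 1943 mol/s.
N₂ fed = 1943 × 79/21 = 7308 mol/s.
Fuel reacted = 0.744 × 208 → ξ = 154.8 mol/s.
Outlet (n = n₀ + ν ξ):
  C₃H₈: 208 − 1(154.8) = 53.25
  O₂: 1943 − 5(154.8) = 1169
  N₂: 7308 (inert)
  CO₂: 0 + 3(154.8) = 464.3
  H₂O: 0 + 4(154.8) = 619

619 mol/s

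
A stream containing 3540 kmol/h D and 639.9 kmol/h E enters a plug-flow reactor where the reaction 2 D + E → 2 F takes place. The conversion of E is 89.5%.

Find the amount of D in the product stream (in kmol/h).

E reacted = 0.895 × 639.9 = 572.7 kmol/h; ν_E = −1, so ξ = 572.7/1 = 572.7 kmol/h.
Outlet amounts (n = n₀ + ν ξ):
  D: 3540 − 2(572.7) = 2395
  E: 639.9 − 1(572.7) = 67.19
  F: 0 + 2(572.7) = 1145

2390 kmol/h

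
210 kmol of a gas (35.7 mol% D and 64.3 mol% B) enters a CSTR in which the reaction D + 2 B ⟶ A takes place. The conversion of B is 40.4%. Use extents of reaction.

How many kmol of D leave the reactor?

47.7 kmol

B reacted = 0.404 × 135 = 54.55 kmol; ν_B = −2, so ξ = 54.55/2 = 27.28 kmol.
Outlet amounts (n = n₀ + ν ξ):
  D: 74.97 − 1(27.28) = 47.69
  B: 135 − 2(27.28) = 80.48
  A: 0 + 1(27.28) = 27.28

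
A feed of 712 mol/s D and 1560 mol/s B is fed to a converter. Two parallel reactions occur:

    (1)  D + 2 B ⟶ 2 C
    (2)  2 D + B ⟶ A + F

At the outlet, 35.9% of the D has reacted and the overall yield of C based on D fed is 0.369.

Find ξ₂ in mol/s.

ξ₂ = 62.1 mol/s

Yield of C: 2ξ₁ / 712 = 0.369 → ξ₁ = 131.4 mol/s.
Conversion of D: 1ξ₁ + 2ξ₂ = 0.359 × 712 = 255.6 → ξ₂ = 62.12 mol/s.
Outlet amounts (n = n₀ + Σ ν·ξ):
  D: 712 − 1(131.4) − 2(62.12) = 456.4
  B: 1560 − 2(131.4) − 1(62.12) = 1235
  C: 0 + 2(131.4) = 262.7
  A: 0 + 1(62.12) = 62.12
  F: 0 + 1(62.12) = 62.12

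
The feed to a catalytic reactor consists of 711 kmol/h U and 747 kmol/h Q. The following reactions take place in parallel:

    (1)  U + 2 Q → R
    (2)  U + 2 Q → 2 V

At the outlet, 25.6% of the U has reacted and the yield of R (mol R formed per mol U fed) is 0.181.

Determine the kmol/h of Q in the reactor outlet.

383 kmol/h

Yield of R: 1ξ₁ / 711 = 0.181 → ξ₁ = 128.7 kmol/h.
Conversion of U: 1ξ₁ + 1ξ₂ = 0.256 × 711 = 182 → ξ₂ = 53.32 kmol/h.
Outlet amounts (n = n₀ + Σ ν·ξ):
  U: 711 − 1(128.7) − 1(53.32) = 529
  Q: 747 − 2(128.7) − 2(53.32) = 383
  R: 0 + 1(128.7) = 128.7
  V: 0 + 2(53.32) = 106.6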